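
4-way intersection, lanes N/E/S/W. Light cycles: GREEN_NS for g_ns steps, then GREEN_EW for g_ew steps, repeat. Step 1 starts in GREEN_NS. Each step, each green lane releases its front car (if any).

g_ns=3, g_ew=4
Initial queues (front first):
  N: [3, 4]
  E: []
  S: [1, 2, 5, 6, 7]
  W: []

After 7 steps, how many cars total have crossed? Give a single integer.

Answer: 5

Derivation:
Step 1 [NS]: N:car3-GO,E:wait,S:car1-GO,W:wait | queues: N=1 E=0 S=4 W=0
Step 2 [NS]: N:car4-GO,E:wait,S:car2-GO,W:wait | queues: N=0 E=0 S=3 W=0
Step 3 [NS]: N:empty,E:wait,S:car5-GO,W:wait | queues: N=0 E=0 S=2 W=0
Step 4 [EW]: N:wait,E:empty,S:wait,W:empty | queues: N=0 E=0 S=2 W=0
Step 5 [EW]: N:wait,E:empty,S:wait,W:empty | queues: N=0 E=0 S=2 W=0
Step 6 [EW]: N:wait,E:empty,S:wait,W:empty | queues: N=0 E=0 S=2 W=0
Step 7 [EW]: N:wait,E:empty,S:wait,W:empty | queues: N=0 E=0 S=2 W=0
Cars crossed by step 7: 5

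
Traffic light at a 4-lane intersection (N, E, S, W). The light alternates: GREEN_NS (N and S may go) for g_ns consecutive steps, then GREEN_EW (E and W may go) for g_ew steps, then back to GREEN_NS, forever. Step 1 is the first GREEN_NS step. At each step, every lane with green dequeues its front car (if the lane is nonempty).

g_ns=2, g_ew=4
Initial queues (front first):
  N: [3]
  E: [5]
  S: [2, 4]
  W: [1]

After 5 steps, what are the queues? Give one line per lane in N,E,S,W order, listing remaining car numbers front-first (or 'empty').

Step 1 [NS]: N:car3-GO,E:wait,S:car2-GO,W:wait | queues: N=0 E=1 S=1 W=1
Step 2 [NS]: N:empty,E:wait,S:car4-GO,W:wait | queues: N=0 E=1 S=0 W=1
Step 3 [EW]: N:wait,E:car5-GO,S:wait,W:car1-GO | queues: N=0 E=0 S=0 W=0

N: empty
E: empty
S: empty
W: empty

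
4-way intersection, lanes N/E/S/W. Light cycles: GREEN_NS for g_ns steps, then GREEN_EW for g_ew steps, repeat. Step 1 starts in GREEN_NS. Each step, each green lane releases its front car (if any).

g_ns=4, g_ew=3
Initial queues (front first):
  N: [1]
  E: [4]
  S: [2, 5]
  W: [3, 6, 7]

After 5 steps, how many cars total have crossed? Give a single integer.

Step 1 [NS]: N:car1-GO,E:wait,S:car2-GO,W:wait | queues: N=0 E=1 S=1 W=3
Step 2 [NS]: N:empty,E:wait,S:car5-GO,W:wait | queues: N=0 E=1 S=0 W=3
Step 3 [NS]: N:empty,E:wait,S:empty,W:wait | queues: N=0 E=1 S=0 W=3
Step 4 [NS]: N:empty,E:wait,S:empty,W:wait | queues: N=0 E=1 S=0 W=3
Step 5 [EW]: N:wait,E:car4-GO,S:wait,W:car3-GO | queues: N=0 E=0 S=0 W=2
Cars crossed by step 5: 5

Answer: 5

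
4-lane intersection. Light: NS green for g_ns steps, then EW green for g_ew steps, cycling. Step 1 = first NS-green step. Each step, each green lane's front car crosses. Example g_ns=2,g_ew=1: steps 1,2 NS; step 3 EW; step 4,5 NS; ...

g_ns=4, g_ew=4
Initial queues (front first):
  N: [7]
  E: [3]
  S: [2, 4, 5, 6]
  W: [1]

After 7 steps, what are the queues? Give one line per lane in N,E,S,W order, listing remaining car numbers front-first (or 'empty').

Step 1 [NS]: N:car7-GO,E:wait,S:car2-GO,W:wait | queues: N=0 E=1 S=3 W=1
Step 2 [NS]: N:empty,E:wait,S:car4-GO,W:wait | queues: N=0 E=1 S=2 W=1
Step 3 [NS]: N:empty,E:wait,S:car5-GO,W:wait | queues: N=0 E=1 S=1 W=1
Step 4 [NS]: N:empty,E:wait,S:car6-GO,W:wait | queues: N=0 E=1 S=0 W=1
Step 5 [EW]: N:wait,E:car3-GO,S:wait,W:car1-GO | queues: N=0 E=0 S=0 W=0

N: empty
E: empty
S: empty
W: empty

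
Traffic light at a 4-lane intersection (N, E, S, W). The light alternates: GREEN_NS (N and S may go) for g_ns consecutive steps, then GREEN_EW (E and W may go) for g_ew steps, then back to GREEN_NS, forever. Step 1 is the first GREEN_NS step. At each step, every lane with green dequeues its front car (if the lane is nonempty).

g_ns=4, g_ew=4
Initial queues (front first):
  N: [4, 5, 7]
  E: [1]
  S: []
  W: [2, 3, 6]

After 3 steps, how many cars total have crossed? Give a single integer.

Step 1 [NS]: N:car4-GO,E:wait,S:empty,W:wait | queues: N=2 E=1 S=0 W=3
Step 2 [NS]: N:car5-GO,E:wait,S:empty,W:wait | queues: N=1 E=1 S=0 W=3
Step 3 [NS]: N:car7-GO,E:wait,S:empty,W:wait | queues: N=0 E=1 S=0 W=3
Cars crossed by step 3: 3

Answer: 3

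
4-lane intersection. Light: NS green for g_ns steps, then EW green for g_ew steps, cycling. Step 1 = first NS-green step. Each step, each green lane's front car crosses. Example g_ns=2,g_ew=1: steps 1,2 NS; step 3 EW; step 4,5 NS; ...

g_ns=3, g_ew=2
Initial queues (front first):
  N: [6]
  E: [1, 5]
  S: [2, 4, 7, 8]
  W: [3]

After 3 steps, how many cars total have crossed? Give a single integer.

Answer: 4

Derivation:
Step 1 [NS]: N:car6-GO,E:wait,S:car2-GO,W:wait | queues: N=0 E=2 S=3 W=1
Step 2 [NS]: N:empty,E:wait,S:car4-GO,W:wait | queues: N=0 E=2 S=2 W=1
Step 3 [NS]: N:empty,E:wait,S:car7-GO,W:wait | queues: N=0 E=2 S=1 W=1
Cars crossed by step 3: 4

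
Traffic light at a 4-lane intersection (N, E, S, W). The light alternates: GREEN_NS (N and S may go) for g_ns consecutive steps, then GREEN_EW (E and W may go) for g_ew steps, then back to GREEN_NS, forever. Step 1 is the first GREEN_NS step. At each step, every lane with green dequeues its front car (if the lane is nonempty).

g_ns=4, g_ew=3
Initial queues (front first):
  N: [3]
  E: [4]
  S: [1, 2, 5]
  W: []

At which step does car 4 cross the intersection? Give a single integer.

Step 1 [NS]: N:car3-GO,E:wait,S:car1-GO,W:wait | queues: N=0 E=1 S=2 W=0
Step 2 [NS]: N:empty,E:wait,S:car2-GO,W:wait | queues: N=0 E=1 S=1 W=0
Step 3 [NS]: N:empty,E:wait,S:car5-GO,W:wait | queues: N=0 E=1 S=0 W=0
Step 4 [NS]: N:empty,E:wait,S:empty,W:wait | queues: N=0 E=1 S=0 W=0
Step 5 [EW]: N:wait,E:car4-GO,S:wait,W:empty | queues: N=0 E=0 S=0 W=0
Car 4 crosses at step 5

5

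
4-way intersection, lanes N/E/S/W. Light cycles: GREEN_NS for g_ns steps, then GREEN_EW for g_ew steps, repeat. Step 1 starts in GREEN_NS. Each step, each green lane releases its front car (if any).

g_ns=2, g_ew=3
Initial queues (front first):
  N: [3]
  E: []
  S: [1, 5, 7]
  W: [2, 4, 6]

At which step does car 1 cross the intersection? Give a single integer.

Step 1 [NS]: N:car3-GO,E:wait,S:car1-GO,W:wait | queues: N=0 E=0 S=2 W=3
Step 2 [NS]: N:empty,E:wait,S:car5-GO,W:wait | queues: N=0 E=0 S=1 W=3
Step 3 [EW]: N:wait,E:empty,S:wait,W:car2-GO | queues: N=0 E=0 S=1 W=2
Step 4 [EW]: N:wait,E:empty,S:wait,W:car4-GO | queues: N=0 E=0 S=1 W=1
Step 5 [EW]: N:wait,E:empty,S:wait,W:car6-GO | queues: N=0 E=0 S=1 W=0
Step 6 [NS]: N:empty,E:wait,S:car7-GO,W:wait | queues: N=0 E=0 S=0 W=0
Car 1 crosses at step 1

1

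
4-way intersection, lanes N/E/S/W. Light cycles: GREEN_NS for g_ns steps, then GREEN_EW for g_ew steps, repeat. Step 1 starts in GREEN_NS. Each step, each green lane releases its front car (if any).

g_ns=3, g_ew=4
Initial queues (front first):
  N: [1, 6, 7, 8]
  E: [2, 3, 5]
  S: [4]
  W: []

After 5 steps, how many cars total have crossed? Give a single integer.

Answer: 6

Derivation:
Step 1 [NS]: N:car1-GO,E:wait,S:car4-GO,W:wait | queues: N=3 E=3 S=0 W=0
Step 2 [NS]: N:car6-GO,E:wait,S:empty,W:wait | queues: N=2 E=3 S=0 W=0
Step 3 [NS]: N:car7-GO,E:wait,S:empty,W:wait | queues: N=1 E=3 S=0 W=0
Step 4 [EW]: N:wait,E:car2-GO,S:wait,W:empty | queues: N=1 E=2 S=0 W=0
Step 5 [EW]: N:wait,E:car3-GO,S:wait,W:empty | queues: N=1 E=1 S=0 W=0
Cars crossed by step 5: 6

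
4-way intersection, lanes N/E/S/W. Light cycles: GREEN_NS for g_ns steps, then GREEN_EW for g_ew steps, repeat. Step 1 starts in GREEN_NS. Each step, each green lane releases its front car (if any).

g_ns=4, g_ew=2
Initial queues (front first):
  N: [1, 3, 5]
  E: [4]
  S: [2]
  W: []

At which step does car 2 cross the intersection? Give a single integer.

Step 1 [NS]: N:car1-GO,E:wait,S:car2-GO,W:wait | queues: N=2 E=1 S=0 W=0
Step 2 [NS]: N:car3-GO,E:wait,S:empty,W:wait | queues: N=1 E=1 S=0 W=0
Step 3 [NS]: N:car5-GO,E:wait,S:empty,W:wait | queues: N=0 E=1 S=0 W=0
Step 4 [NS]: N:empty,E:wait,S:empty,W:wait | queues: N=0 E=1 S=0 W=0
Step 5 [EW]: N:wait,E:car4-GO,S:wait,W:empty | queues: N=0 E=0 S=0 W=0
Car 2 crosses at step 1

1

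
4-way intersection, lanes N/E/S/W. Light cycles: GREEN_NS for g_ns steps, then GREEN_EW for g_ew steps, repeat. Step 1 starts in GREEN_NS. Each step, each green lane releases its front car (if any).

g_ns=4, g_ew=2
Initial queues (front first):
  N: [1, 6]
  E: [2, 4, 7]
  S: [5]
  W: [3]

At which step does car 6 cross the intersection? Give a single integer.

Step 1 [NS]: N:car1-GO,E:wait,S:car5-GO,W:wait | queues: N=1 E=3 S=0 W=1
Step 2 [NS]: N:car6-GO,E:wait,S:empty,W:wait | queues: N=0 E=3 S=0 W=1
Step 3 [NS]: N:empty,E:wait,S:empty,W:wait | queues: N=0 E=3 S=0 W=1
Step 4 [NS]: N:empty,E:wait,S:empty,W:wait | queues: N=0 E=3 S=0 W=1
Step 5 [EW]: N:wait,E:car2-GO,S:wait,W:car3-GO | queues: N=0 E=2 S=0 W=0
Step 6 [EW]: N:wait,E:car4-GO,S:wait,W:empty | queues: N=0 E=1 S=0 W=0
Step 7 [NS]: N:empty,E:wait,S:empty,W:wait | queues: N=0 E=1 S=0 W=0
Step 8 [NS]: N:empty,E:wait,S:empty,W:wait | queues: N=0 E=1 S=0 W=0
Step 9 [NS]: N:empty,E:wait,S:empty,W:wait | queues: N=0 E=1 S=0 W=0
Step 10 [NS]: N:empty,E:wait,S:empty,W:wait | queues: N=0 E=1 S=0 W=0
Step 11 [EW]: N:wait,E:car7-GO,S:wait,W:empty | queues: N=0 E=0 S=0 W=0
Car 6 crosses at step 2

2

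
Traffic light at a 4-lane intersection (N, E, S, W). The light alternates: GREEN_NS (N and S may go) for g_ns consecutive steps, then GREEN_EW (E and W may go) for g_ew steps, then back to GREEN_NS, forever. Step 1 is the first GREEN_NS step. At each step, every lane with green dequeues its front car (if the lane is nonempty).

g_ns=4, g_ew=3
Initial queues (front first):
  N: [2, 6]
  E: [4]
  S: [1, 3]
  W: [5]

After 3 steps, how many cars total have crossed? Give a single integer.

Answer: 4

Derivation:
Step 1 [NS]: N:car2-GO,E:wait,S:car1-GO,W:wait | queues: N=1 E=1 S=1 W=1
Step 2 [NS]: N:car6-GO,E:wait,S:car3-GO,W:wait | queues: N=0 E=1 S=0 W=1
Step 3 [NS]: N:empty,E:wait,S:empty,W:wait | queues: N=0 E=1 S=0 W=1
Cars crossed by step 3: 4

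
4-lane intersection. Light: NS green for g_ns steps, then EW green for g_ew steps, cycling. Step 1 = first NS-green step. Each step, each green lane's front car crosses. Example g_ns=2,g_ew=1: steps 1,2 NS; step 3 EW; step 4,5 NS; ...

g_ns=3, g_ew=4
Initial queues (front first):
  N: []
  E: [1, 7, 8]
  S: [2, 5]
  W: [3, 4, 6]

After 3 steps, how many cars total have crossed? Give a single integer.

Answer: 2

Derivation:
Step 1 [NS]: N:empty,E:wait,S:car2-GO,W:wait | queues: N=0 E=3 S=1 W=3
Step 2 [NS]: N:empty,E:wait,S:car5-GO,W:wait | queues: N=0 E=3 S=0 W=3
Step 3 [NS]: N:empty,E:wait,S:empty,W:wait | queues: N=0 E=3 S=0 W=3
Cars crossed by step 3: 2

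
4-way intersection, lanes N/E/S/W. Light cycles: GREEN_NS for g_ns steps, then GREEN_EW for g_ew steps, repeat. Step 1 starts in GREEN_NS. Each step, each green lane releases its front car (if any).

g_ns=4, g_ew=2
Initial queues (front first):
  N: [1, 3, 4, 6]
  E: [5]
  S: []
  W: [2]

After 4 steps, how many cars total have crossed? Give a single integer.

Answer: 4

Derivation:
Step 1 [NS]: N:car1-GO,E:wait,S:empty,W:wait | queues: N=3 E=1 S=0 W=1
Step 2 [NS]: N:car3-GO,E:wait,S:empty,W:wait | queues: N=2 E=1 S=0 W=1
Step 3 [NS]: N:car4-GO,E:wait,S:empty,W:wait | queues: N=1 E=1 S=0 W=1
Step 4 [NS]: N:car6-GO,E:wait,S:empty,W:wait | queues: N=0 E=1 S=0 W=1
Cars crossed by step 4: 4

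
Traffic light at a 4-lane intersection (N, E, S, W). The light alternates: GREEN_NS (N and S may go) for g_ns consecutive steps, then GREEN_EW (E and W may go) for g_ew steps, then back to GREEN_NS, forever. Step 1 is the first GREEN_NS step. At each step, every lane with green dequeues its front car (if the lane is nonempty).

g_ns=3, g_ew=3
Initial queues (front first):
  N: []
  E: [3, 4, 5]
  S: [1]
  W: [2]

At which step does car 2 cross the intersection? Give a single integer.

Step 1 [NS]: N:empty,E:wait,S:car1-GO,W:wait | queues: N=0 E=3 S=0 W=1
Step 2 [NS]: N:empty,E:wait,S:empty,W:wait | queues: N=0 E=3 S=0 W=1
Step 3 [NS]: N:empty,E:wait,S:empty,W:wait | queues: N=0 E=3 S=0 W=1
Step 4 [EW]: N:wait,E:car3-GO,S:wait,W:car2-GO | queues: N=0 E=2 S=0 W=0
Step 5 [EW]: N:wait,E:car4-GO,S:wait,W:empty | queues: N=0 E=1 S=0 W=0
Step 6 [EW]: N:wait,E:car5-GO,S:wait,W:empty | queues: N=0 E=0 S=0 W=0
Car 2 crosses at step 4

4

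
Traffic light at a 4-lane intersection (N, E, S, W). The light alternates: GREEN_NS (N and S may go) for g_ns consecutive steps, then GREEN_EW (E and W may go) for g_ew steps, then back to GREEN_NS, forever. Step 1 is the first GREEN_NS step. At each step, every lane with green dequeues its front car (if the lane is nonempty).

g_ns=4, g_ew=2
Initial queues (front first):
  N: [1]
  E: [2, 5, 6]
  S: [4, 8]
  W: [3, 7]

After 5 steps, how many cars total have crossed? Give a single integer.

Step 1 [NS]: N:car1-GO,E:wait,S:car4-GO,W:wait | queues: N=0 E=3 S=1 W=2
Step 2 [NS]: N:empty,E:wait,S:car8-GO,W:wait | queues: N=0 E=3 S=0 W=2
Step 3 [NS]: N:empty,E:wait,S:empty,W:wait | queues: N=0 E=3 S=0 W=2
Step 4 [NS]: N:empty,E:wait,S:empty,W:wait | queues: N=0 E=3 S=0 W=2
Step 5 [EW]: N:wait,E:car2-GO,S:wait,W:car3-GO | queues: N=0 E=2 S=0 W=1
Cars crossed by step 5: 5

Answer: 5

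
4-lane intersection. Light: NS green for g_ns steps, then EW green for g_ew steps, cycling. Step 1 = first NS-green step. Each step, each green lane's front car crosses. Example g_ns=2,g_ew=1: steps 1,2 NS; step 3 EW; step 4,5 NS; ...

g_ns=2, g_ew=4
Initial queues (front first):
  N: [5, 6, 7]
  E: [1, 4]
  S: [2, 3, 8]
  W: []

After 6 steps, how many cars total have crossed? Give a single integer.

Answer: 6

Derivation:
Step 1 [NS]: N:car5-GO,E:wait,S:car2-GO,W:wait | queues: N=2 E=2 S=2 W=0
Step 2 [NS]: N:car6-GO,E:wait,S:car3-GO,W:wait | queues: N=1 E=2 S=1 W=0
Step 3 [EW]: N:wait,E:car1-GO,S:wait,W:empty | queues: N=1 E=1 S=1 W=0
Step 4 [EW]: N:wait,E:car4-GO,S:wait,W:empty | queues: N=1 E=0 S=1 W=0
Step 5 [EW]: N:wait,E:empty,S:wait,W:empty | queues: N=1 E=0 S=1 W=0
Step 6 [EW]: N:wait,E:empty,S:wait,W:empty | queues: N=1 E=0 S=1 W=0
Cars crossed by step 6: 6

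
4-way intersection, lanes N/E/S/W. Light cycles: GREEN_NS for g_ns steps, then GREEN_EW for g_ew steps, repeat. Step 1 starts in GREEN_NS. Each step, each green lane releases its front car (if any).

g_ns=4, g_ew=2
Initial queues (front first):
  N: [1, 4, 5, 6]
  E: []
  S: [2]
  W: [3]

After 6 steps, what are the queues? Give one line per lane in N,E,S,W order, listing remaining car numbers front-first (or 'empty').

Step 1 [NS]: N:car1-GO,E:wait,S:car2-GO,W:wait | queues: N=3 E=0 S=0 W=1
Step 2 [NS]: N:car4-GO,E:wait,S:empty,W:wait | queues: N=2 E=0 S=0 W=1
Step 3 [NS]: N:car5-GO,E:wait,S:empty,W:wait | queues: N=1 E=0 S=0 W=1
Step 4 [NS]: N:car6-GO,E:wait,S:empty,W:wait | queues: N=0 E=0 S=0 W=1
Step 5 [EW]: N:wait,E:empty,S:wait,W:car3-GO | queues: N=0 E=0 S=0 W=0

N: empty
E: empty
S: empty
W: empty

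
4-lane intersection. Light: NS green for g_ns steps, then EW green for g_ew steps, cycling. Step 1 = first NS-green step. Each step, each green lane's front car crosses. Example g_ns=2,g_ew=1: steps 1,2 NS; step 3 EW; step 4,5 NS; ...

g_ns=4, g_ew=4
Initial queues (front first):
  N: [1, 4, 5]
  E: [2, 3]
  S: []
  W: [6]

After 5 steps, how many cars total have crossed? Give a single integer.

Step 1 [NS]: N:car1-GO,E:wait,S:empty,W:wait | queues: N=2 E=2 S=0 W=1
Step 2 [NS]: N:car4-GO,E:wait,S:empty,W:wait | queues: N=1 E=2 S=0 W=1
Step 3 [NS]: N:car5-GO,E:wait,S:empty,W:wait | queues: N=0 E=2 S=0 W=1
Step 4 [NS]: N:empty,E:wait,S:empty,W:wait | queues: N=0 E=2 S=0 W=1
Step 5 [EW]: N:wait,E:car2-GO,S:wait,W:car6-GO | queues: N=0 E=1 S=0 W=0
Cars crossed by step 5: 5

Answer: 5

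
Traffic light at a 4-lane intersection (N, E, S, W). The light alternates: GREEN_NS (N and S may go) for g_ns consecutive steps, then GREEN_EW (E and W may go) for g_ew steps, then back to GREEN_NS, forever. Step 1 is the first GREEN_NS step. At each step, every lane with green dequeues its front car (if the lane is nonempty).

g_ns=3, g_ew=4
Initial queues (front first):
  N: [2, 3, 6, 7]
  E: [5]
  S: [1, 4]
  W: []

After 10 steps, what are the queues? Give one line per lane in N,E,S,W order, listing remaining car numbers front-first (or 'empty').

Step 1 [NS]: N:car2-GO,E:wait,S:car1-GO,W:wait | queues: N=3 E=1 S=1 W=0
Step 2 [NS]: N:car3-GO,E:wait,S:car4-GO,W:wait | queues: N=2 E=1 S=0 W=0
Step 3 [NS]: N:car6-GO,E:wait,S:empty,W:wait | queues: N=1 E=1 S=0 W=0
Step 4 [EW]: N:wait,E:car5-GO,S:wait,W:empty | queues: N=1 E=0 S=0 W=0
Step 5 [EW]: N:wait,E:empty,S:wait,W:empty | queues: N=1 E=0 S=0 W=0
Step 6 [EW]: N:wait,E:empty,S:wait,W:empty | queues: N=1 E=0 S=0 W=0
Step 7 [EW]: N:wait,E:empty,S:wait,W:empty | queues: N=1 E=0 S=0 W=0
Step 8 [NS]: N:car7-GO,E:wait,S:empty,W:wait | queues: N=0 E=0 S=0 W=0

N: empty
E: empty
S: empty
W: empty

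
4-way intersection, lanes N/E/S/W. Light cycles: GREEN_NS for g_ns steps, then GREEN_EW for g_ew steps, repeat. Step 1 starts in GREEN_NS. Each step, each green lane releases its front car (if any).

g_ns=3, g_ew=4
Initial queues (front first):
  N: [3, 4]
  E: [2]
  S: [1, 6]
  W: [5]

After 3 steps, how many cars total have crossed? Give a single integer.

Answer: 4

Derivation:
Step 1 [NS]: N:car3-GO,E:wait,S:car1-GO,W:wait | queues: N=1 E=1 S=1 W=1
Step 2 [NS]: N:car4-GO,E:wait,S:car6-GO,W:wait | queues: N=0 E=1 S=0 W=1
Step 3 [NS]: N:empty,E:wait,S:empty,W:wait | queues: N=0 E=1 S=0 W=1
Cars crossed by step 3: 4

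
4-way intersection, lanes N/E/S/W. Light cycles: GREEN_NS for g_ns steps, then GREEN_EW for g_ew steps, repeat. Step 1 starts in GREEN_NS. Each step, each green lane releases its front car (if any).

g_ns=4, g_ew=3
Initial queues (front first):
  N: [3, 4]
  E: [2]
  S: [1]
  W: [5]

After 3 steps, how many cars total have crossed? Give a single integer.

Answer: 3

Derivation:
Step 1 [NS]: N:car3-GO,E:wait,S:car1-GO,W:wait | queues: N=1 E=1 S=0 W=1
Step 2 [NS]: N:car4-GO,E:wait,S:empty,W:wait | queues: N=0 E=1 S=0 W=1
Step 3 [NS]: N:empty,E:wait,S:empty,W:wait | queues: N=0 E=1 S=0 W=1
Cars crossed by step 3: 3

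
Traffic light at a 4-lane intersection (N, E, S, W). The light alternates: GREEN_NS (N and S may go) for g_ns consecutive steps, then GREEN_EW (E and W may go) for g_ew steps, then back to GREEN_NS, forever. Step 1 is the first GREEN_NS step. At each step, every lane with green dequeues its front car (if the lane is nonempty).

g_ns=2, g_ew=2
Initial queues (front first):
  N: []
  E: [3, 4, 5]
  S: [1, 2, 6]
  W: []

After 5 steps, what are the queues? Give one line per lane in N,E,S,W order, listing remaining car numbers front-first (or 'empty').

Step 1 [NS]: N:empty,E:wait,S:car1-GO,W:wait | queues: N=0 E=3 S=2 W=0
Step 2 [NS]: N:empty,E:wait,S:car2-GO,W:wait | queues: N=0 E=3 S=1 W=0
Step 3 [EW]: N:wait,E:car3-GO,S:wait,W:empty | queues: N=0 E=2 S=1 W=0
Step 4 [EW]: N:wait,E:car4-GO,S:wait,W:empty | queues: N=0 E=1 S=1 W=0
Step 5 [NS]: N:empty,E:wait,S:car6-GO,W:wait | queues: N=0 E=1 S=0 W=0

N: empty
E: 5
S: empty
W: empty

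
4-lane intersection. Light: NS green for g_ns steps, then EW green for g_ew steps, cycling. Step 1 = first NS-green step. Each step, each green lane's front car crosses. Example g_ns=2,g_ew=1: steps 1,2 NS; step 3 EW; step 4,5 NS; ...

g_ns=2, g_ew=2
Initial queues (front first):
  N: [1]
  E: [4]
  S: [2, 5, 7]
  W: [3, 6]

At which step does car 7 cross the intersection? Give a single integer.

Step 1 [NS]: N:car1-GO,E:wait,S:car2-GO,W:wait | queues: N=0 E=1 S=2 W=2
Step 2 [NS]: N:empty,E:wait,S:car5-GO,W:wait | queues: N=0 E=1 S=1 W=2
Step 3 [EW]: N:wait,E:car4-GO,S:wait,W:car3-GO | queues: N=0 E=0 S=1 W=1
Step 4 [EW]: N:wait,E:empty,S:wait,W:car6-GO | queues: N=0 E=0 S=1 W=0
Step 5 [NS]: N:empty,E:wait,S:car7-GO,W:wait | queues: N=0 E=0 S=0 W=0
Car 7 crosses at step 5

5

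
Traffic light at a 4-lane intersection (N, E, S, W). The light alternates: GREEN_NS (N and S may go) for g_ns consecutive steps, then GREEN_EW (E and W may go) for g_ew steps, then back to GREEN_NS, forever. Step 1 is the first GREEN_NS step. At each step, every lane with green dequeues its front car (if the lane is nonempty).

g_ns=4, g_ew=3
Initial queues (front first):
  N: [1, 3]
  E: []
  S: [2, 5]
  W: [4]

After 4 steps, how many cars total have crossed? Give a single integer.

Answer: 4

Derivation:
Step 1 [NS]: N:car1-GO,E:wait,S:car2-GO,W:wait | queues: N=1 E=0 S=1 W=1
Step 2 [NS]: N:car3-GO,E:wait,S:car5-GO,W:wait | queues: N=0 E=0 S=0 W=1
Step 3 [NS]: N:empty,E:wait,S:empty,W:wait | queues: N=0 E=0 S=0 W=1
Step 4 [NS]: N:empty,E:wait,S:empty,W:wait | queues: N=0 E=0 S=0 W=1
Cars crossed by step 4: 4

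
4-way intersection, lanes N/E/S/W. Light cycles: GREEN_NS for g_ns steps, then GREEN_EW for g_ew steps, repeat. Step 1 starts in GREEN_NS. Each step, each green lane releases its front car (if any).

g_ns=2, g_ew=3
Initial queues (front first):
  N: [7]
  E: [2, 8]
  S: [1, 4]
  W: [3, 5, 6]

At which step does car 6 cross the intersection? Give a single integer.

Step 1 [NS]: N:car7-GO,E:wait,S:car1-GO,W:wait | queues: N=0 E=2 S=1 W=3
Step 2 [NS]: N:empty,E:wait,S:car4-GO,W:wait | queues: N=0 E=2 S=0 W=3
Step 3 [EW]: N:wait,E:car2-GO,S:wait,W:car3-GO | queues: N=0 E=1 S=0 W=2
Step 4 [EW]: N:wait,E:car8-GO,S:wait,W:car5-GO | queues: N=0 E=0 S=0 W=1
Step 5 [EW]: N:wait,E:empty,S:wait,W:car6-GO | queues: N=0 E=0 S=0 W=0
Car 6 crosses at step 5

5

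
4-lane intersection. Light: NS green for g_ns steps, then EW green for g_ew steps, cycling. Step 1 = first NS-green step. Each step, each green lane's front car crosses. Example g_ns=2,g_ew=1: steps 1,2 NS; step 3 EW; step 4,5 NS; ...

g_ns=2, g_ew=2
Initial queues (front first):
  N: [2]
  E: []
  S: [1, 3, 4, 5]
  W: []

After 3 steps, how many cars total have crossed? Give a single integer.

Step 1 [NS]: N:car2-GO,E:wait,S:car1-GO,W:wait | queues: N=0 E=0 S=3 W=0
Step 2 [NS]: N:empty,E:wait,S:car3-GO,W:wait | queues: N=0 E=0 S=2 W=0
Step 3 [EW]: N:wait,E:empty,S:wait,W:empty | queues: N=0 E=0 S=2 W=0
Cars crossed by step 3: 3

Answer: 3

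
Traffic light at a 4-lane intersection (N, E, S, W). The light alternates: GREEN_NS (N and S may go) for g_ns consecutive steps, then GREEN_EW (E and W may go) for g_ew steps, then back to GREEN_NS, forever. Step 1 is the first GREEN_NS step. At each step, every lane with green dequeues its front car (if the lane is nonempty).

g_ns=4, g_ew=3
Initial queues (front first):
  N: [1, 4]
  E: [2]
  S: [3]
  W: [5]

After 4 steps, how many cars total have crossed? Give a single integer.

Answer: 3

Derivation:
Step 1 [NS]: N:car1-GO,E:wait,S:car3-GO,W:wait | queues: N=1 E=1 S=0 W=1
Step 2 [NS]: N:car4-GO,E:wait,S:empty,W:wait | queues: N=0 E=1 S=0 W=1
Step 3 [NS]: N:empty,E:wait,S:empty,W:wait | queues: N=0 E=1 S=0 W=1
Step 4 [NS]: N:empty,E:wait,S:empty,W:wait | queues: N=0 E=1 S=0 W=1
Cars crossed by step 4: 3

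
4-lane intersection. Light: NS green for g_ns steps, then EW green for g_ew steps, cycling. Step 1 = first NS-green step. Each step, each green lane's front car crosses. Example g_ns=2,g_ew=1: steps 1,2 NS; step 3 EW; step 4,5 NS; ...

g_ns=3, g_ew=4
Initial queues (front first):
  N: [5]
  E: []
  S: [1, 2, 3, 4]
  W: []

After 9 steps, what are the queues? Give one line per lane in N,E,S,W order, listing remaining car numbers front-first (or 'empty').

Step 1 [NS]: N:car5-GO,E:wait,S:car1-GO,W:wait | queues: N=0 E=0 S=3 W=0
Step 2 [NS]: N:empty,E:wait,S:car2-GO,W:wait | queues: N=0 E=0 S=2 W=0
Step 3 [NS]: N:empty,E:wait,S:car3-GO,W:wait | queues: N=0 E=0 S=1 W=0
Step 4 [EW]: N:wait,E:empty,S:wait,W:empty | queues: N=0 E=0 S=1 W=0
Step 5 [EW]: N:wait,E:empty,S:wait,W:empty | queues: N=0 E=0 S=1 W=0
Step 6 [EW]: N:wait,E:empty,S:wait,W:empty | queues: N=0 E=0 S=1 W=0
Step 7 [EW]: N:wait,E:empty,S:wait,W:empty | queues: N=0 E=0 S=1 W=0
Step 8 [NS]: N:empty,E:wait,S:car4-GO,W:wait | queues: N=0 E=0 S=0 W=0

N: empty
E: empty
S: empty
W: empty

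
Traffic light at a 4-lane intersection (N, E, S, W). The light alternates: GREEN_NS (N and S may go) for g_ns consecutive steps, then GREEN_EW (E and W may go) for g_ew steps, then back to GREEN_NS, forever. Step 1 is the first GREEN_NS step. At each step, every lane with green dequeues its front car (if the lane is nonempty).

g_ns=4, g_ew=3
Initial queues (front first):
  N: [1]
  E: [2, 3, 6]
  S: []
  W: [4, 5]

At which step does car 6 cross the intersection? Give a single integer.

Step 1 [NS]: N:car1-GO,E:wait,S:empty,W:wait | queues: N=0 E=3 S=0 W=2
Step 2 [NS]: N:empty,E:wait,S:empty,W:wait | queues: N=0 E=3 S=0 W=2
Step 3 [NS]: N:empty,E:wait,S:empty,W:wait | queues: N=0 E=3 S=0 W=2
Step 4 [NS]: N:empty,E:wait,S:empty,W:wait | queues: N=0 E=3 S=0 W=2
Step 5 [EW]: N:wait,E:car2-GO,S:wait,W:car4-GO | queues: N=0 E=2 S=0 W=1
Step 6 [EW]: N:wait,E:car3-GO,S:wait,W:car5-GO | queues: N=0 E=1 S=0 W=0
Step 7 [EW]: N:wait,E:car6-GO,S:wait,W:empty | queues: N=0 E=0 S=0 W=0
Car 6 crosses at step 7

7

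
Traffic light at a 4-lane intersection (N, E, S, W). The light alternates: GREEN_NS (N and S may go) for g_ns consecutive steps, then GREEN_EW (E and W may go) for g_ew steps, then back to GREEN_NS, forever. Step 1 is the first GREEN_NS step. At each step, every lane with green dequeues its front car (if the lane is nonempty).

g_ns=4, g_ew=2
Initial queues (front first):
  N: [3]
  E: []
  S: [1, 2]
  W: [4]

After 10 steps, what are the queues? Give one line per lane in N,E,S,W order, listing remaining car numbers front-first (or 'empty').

Step 1 [NS]: N:car3-GO,E:wait,S:car1-GO,W:wait | queues: N=0 E=0 S=1 W=1
Step 2 [NS]: N:empty,E:wait,S:car2-GO,W:wait | queues: N=0 E=0 S=0 W=1
Step 3 [NS]: N:empty,E:wait,S:empty,W:wait | queues: N=0 E=0 S=0 W=1
Step 4 [NS]: N:empty,E:wait,S:empty,W:wait | queues: N=0 E=0 S=0 W=1
Step 5 [EW]: N:wait,E:empty,S:wait,W:car4-GO | queues: N=0 E=0 S=0 W=0

N: empty
E: empty
S: empty
W: empty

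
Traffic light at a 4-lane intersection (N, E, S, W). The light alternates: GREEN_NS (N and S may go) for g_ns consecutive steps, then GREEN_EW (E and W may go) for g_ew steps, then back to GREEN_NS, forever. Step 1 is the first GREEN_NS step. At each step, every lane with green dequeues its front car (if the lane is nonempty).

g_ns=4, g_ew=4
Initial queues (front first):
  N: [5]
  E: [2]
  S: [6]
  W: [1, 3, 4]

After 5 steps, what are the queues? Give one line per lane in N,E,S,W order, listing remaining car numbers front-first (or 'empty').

Step 1 [NS]: N:car5-GO,E:wait,S:car6-GO,W:wait | queues: N=0 E=1 S=0 W=3
Step 2 [NS]: N:empty,E:wait,S:empty,W:wait | queues: N=0 E=1 S=0 W=3
Step 3 [NS]: N:empty,E:wait,S:empty,W:wait | queues: N=0 E=1 S=0 W=3
Step 4 [NS]: N:empty,E:wait,S:empty,W:wait | queues: N=0 E=1 S=0 W=3
Step 5 [EW]: N:wait,E:car2-GO,S:wait,W:car1-GO | queues: N=0 E=0 S=0 W=2

N: empty
E: empty
S: empty
W: 3 4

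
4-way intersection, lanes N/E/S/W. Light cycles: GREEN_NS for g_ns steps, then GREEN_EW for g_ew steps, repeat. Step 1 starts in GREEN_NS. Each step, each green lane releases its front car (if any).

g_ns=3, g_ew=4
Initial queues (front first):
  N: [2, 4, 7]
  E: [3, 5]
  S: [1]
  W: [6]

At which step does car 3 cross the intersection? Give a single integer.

Step 1 [NS]: N:car2-GO,E:wait,S:car1-GO,W:wait | queues: N=2 E=2 S=0 W=1
Step 2 [NS]: N:car4-GO,E:wait,S:empty,W:wait | queues: N=1 E=2 S=0 W=1
Step 3 [NS]: N:car7-GO,E:wait,S:empty,W:wait | queues: N=0 E=2 S=0 W=1
Step 4 [EW]: N:wait,E:car3-GO,S:wait,W:car6-GO | queues: N=0 E=1 S=0 W=0
Step 5 [EW]: N:wait,E:car5-GO,S:wait,W:empty | queues: N=0 E=0 S=0 W=0
Car 3 crosses at step 4

4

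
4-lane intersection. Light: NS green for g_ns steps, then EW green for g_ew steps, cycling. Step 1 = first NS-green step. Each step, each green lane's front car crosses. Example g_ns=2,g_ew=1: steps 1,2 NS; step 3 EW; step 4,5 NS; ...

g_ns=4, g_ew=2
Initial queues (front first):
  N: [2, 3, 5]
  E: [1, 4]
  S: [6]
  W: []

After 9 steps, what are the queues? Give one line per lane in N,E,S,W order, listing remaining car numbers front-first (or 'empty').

Step 1 [NS]: N:car2-GO,E:wait,S:car6-GO,W:wait | queues: N=2 E=2 S=0 W=0
Step 2 [NS]: N:car3-GO,E:wait,S:empty,W:wait | queues: N=1 E=2 S=0 W=0
Step 3 [NS]: N:car5-GO,E:wait,S:empty,W:wait | queues: N=0 E=2 S=0 W=0
Step 4 [NS]: N:empty,E:wait,S:empty,W:wait | queues: N=0 E=2 S=0 W=0
Step 5 [EW]: N:wait,E:car1-GO,S:wait,W:empty | queues: N=0 E=1 S=0 W=0
Step 6 [EW]: N:wait,E:car4-GO,S:wait,W:empty | queues: N=0 E=0 S=0 W=0

N: empty
E: empty
S: empty
W: empty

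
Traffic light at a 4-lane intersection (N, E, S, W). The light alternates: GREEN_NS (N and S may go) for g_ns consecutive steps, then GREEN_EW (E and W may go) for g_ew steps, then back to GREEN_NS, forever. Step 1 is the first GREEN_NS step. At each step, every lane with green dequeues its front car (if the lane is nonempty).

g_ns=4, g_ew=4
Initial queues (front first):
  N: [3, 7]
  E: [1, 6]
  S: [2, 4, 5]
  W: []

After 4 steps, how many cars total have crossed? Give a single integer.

Answer: 5

Derivation:
Step 1 [NS]: N:car3-GO,E:wait,S:car2-GO,W:wait | queues: N=1 E=2 S=2 W=0
Step 2 [NS]: N:car7-GO,E:wait,S:car4-GO,W:wait | queues: N=0 E=2 S=1 W=0
Step 3 [NS]: N:empty,E:wait,S:car5-GO,W:wait | queues: N=0 E=2 S=0 W=0
Step 4 [NS]: N:empty,E:wait,S:empty,W:wait | queues: N=0 E=2 S=0 W=0
Cars crossed by step 4: 5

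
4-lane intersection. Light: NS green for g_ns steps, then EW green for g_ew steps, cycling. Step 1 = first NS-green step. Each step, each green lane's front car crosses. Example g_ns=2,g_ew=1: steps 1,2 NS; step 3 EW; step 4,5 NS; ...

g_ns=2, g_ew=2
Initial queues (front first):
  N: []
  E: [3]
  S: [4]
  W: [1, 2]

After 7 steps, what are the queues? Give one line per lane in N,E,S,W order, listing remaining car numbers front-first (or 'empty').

Step 1 [NS]: N:empty,E:wait,S:car4-GO,W:wait | queues: N=0 E=1 S=0 W=2
Step 2 [NS]: N:empty,E:wait,S:empty,W:wait | queues: N=0 E=1 S=0 W=2
Step 3 [EW]: N:wait,E:car3-GO,S:wait,W:car1-GO | queues: N=0 E=0 S=0 W=1
Step 4 [EW]: N:wait,E:empty,S:wait,W:car2-GO | queues: N=0 E=0 S=0 W=0

N: empty
E: empty
S: empty
W: empty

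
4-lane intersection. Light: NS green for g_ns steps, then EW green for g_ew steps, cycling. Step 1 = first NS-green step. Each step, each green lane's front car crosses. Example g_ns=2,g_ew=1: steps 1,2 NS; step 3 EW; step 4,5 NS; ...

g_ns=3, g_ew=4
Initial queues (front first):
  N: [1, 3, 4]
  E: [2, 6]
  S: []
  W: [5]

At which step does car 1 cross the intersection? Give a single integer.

Step 1 [NS]: N:car1-GO,E:wait,S:empty,W:wait | queues: N=2 E=2 S=0 W=1
Step 2 [NS]: N:car3-GO,E:wait,S:empty,W:wait | queues: N=1 E=2 S=0 W=1
Step 3 [NS]: N:car4-GO,E:wait,S:empty,W:wait | queues: N=0 E=2 S=0 W=1
Step 4 [EW]: N:wait,E:car2-GO,S:wait,W:car5-GO | queues: N=0 E=1 S=0 W=0
Step 5 [EW]: N:wait,E:car6-GO,S:wait,W:empty | queues: N=0 E=0 S=0 W=0
Car 1 crosses at step 1

1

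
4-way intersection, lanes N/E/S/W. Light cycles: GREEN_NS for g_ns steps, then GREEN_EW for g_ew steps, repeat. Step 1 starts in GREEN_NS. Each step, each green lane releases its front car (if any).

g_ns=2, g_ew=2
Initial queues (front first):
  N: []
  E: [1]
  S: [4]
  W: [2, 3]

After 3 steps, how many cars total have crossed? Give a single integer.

Step 1 [NS]: N:empty,E:wait,S:car4-GO,W:wait | queues: N=0 E=1 S=0 W=2
Step 2 [NS]: N:empty,E:wait,S:empty,W:wait | queues: N=0 E=1 S=0 W=2
Step 3 [EW]: N:wait,E:car1-GO,S:wait,W:car2-GO | queues: N=0 E=0 S=0 W=1
Cars crossed by step 3: 3

Answer: 3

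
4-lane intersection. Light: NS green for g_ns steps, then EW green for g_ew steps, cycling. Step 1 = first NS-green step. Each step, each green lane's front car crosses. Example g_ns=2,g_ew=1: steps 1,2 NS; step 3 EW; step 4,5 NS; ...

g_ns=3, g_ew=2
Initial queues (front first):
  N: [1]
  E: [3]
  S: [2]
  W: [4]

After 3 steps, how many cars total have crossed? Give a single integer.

Answer: 2

Derivation:
Step 1 [NS]: N:car1-GO,E:wait,S:car2-GO,W:wait | queues: N=0 E=1 S=0 W=1
Step 2 [NS]: N:empty,E:wait,S:empty,W:wait | queues: N=0 E=1 S=0 W=1
Step 3 [NS]: N:empty,E:wait,S:empty,W:wait | queues: N=0 E=1 S=0 W=1
Cars crossed by step 3: 2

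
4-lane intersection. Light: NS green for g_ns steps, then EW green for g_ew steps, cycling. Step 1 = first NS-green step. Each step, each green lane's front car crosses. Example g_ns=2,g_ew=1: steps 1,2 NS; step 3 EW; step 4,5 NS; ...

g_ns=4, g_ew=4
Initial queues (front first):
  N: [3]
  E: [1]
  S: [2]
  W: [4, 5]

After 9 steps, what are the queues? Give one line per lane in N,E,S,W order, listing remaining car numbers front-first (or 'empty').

Step 1 [NS]: N:car3-GO,E:wait,S:car2-GO,W:wait | queues: N=0 E=1 S=0 W=2
Step 2 [NS]: N:empty,E:wait,S:empty,W:wait | queues: N=0 E=1 S=0 W=2
Step 3 [NS]: N:empty,E:wait,S:empty,W:wait | queues: N=0 E=1 S=0 W=2
Step 4 [NS]: N:empty,E:wait,S:empty,W:wait | queues: N=0 E=1 S=0 W=2
Step 5 [EW]: N:wait,E:car1-GO,S:wait,W:car4-GO | queues: N=0 E=0 S=0 W=1
Step 6 [EW]: N:wait,E:empty,S:wait,W:car5-GO | queues: N=0 E=0 S=0 W=0

N: empty
E: empty
S: empty
W: empty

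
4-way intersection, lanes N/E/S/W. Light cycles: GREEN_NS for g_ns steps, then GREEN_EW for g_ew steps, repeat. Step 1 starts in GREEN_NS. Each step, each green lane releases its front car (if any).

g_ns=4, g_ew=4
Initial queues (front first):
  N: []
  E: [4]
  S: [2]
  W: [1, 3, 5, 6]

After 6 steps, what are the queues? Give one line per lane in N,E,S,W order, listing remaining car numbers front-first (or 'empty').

Step 1 [NS]: N:empty,E:wait,S:car2-GO,W:wait | queues: N=0 E=1 S=0 W=4
Step 2 [NS]: N:empty,E:wait,S:empty,W:wait | queues: N=0 E=1 S=0 W=4
Step 3 [NS]: N:empty,E:wait,S:empty,W:wait | queues: N=0 E=1 S=0 W=4
Step 4 [NS]: N:empty,E:wait,S:empty,W:wait | queues: N=0 E=1 S=0 W=4
Step 5 [EW]: N:wait,E:car4-GO,S:wait,W:car1-GO | queues: N=0 E=0 S=0 W=3
Step 6 [EW]: N:wait,E:empty,S:wait,W:car3-GO | queues: N=0 E=0 S=0 W=2

N: empty
E: empty
S: empty
W: 5 6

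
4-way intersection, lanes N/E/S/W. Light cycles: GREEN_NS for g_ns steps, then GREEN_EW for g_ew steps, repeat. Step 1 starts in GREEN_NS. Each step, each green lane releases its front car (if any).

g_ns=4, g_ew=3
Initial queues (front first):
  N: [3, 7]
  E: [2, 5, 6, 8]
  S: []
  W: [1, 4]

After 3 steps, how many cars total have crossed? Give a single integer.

Step 1 [NS]: N:car3-GO,E:wait,S:empty,W:wait | queues: N=1 E=4 S=0 W=2
Step 2 [NS]: N:car7-GO,E:wait,S:empty,W:wait | queues: N=0 E=4 S=0 W=2
Step 3 [NS]: N:empty,E:wait,S:empty,W:wait | queues: N=0 E=4 S=0 W=2
Cars crossed by step 3: 2

Answer: 2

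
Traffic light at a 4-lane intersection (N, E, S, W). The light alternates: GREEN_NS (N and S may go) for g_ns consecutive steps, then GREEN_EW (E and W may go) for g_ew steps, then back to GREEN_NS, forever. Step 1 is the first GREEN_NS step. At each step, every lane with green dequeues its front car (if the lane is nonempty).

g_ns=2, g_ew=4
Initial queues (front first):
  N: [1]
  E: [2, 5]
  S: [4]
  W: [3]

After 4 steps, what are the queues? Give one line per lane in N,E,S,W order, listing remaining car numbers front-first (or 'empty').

Step 1 [NS]: N:car1-GO,E:wait,S:car4-GO,W:wait | queues: N=0 E=2 S=0 W=1
Step 2 [NS]: N:empty,E:wait,S:empty,W:wait | queues: N=0 E=2 S=0 W=1
Step 3 [EW]: N:wait,E:car2-GO,S:wait,W:car3-GO | queues: N=0 E=1 S=0 W=0
Step 4 [EW]: N:wait,E:car5-GO,S:wait,W:empty | queues: N=0 E=0 S=0 W=0

N: empty
E: empty
S: empty
W: empty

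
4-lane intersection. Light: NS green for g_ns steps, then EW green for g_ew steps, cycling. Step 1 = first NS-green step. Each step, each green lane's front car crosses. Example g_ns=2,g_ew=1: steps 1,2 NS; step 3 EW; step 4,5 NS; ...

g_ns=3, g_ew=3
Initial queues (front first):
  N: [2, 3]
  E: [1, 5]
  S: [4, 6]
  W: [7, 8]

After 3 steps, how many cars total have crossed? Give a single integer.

Answer: 4

Derivation:
Step 1 [NS]: N:car2-GO,E:wait,S:car4-GO,W:wait | queues: N=1 E=2 S=1 W=2
Step 2 [NS]: N:car3-GO,E:wait,S:car6-GO,W:wait | queues: N=0 E=2 S=0 W=2
Step 3 [NS]: N:empty,E:wait,S:empty,W:wait | queues: N=0 E=2 S=0 W=2
Cars crossed by step 3: 4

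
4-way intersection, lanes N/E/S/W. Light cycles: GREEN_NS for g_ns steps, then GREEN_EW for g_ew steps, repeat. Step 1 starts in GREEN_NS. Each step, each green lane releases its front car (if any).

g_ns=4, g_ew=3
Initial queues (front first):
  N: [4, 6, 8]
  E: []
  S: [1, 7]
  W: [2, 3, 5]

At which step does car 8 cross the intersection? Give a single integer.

Step 1 [NS]: N:car4-GO,E:wait,S:car1-GO,W:wait | queues: N=2 E=0 S=1 W=3
Step 2 [NS]: N:car6-GO,E:wait,S:car7-GO,W:wait | queues: N=1 E=0 S=0 W=3
Step 3 [NS]: N:car8-GO,E:wait,S:empty,W:wait | queues: N=0 E=0 S=0 W=3
Step 4 [NS]: N:empty,E:wait,S:empty,W:wait | queues: N=0 E=0 S=0 W=3
Step 5 [EW]: N:wait,E:empty,S:wait,W:car2-GO | queues: N=0 E=0 S=0 W=2
Step 6 [EW]: N:wait,E:empty,S:wait,W:car3-GO | queues: N=0 E=0 S=0 W=1
Step 7 [EW]: N:wait,E:empty,S:wait,W:car5-GO | queues: N=0 E=0 S=0 W=0
Car 8 crosses at step 3

3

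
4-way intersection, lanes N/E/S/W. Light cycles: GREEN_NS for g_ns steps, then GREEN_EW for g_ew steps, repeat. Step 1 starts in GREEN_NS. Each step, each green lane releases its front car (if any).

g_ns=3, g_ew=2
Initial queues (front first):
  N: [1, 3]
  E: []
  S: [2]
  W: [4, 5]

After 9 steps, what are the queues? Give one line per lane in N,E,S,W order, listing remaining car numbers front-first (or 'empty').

Step 1 [NS]: N:car1-GO,E:wait,S:car2-GO,W:wait | queues: N=1 E=0 S=0 W=2
Step 2 [NS]: N:car3-GO,E:wait,S:empty,W:wait | queues: N=0 E=0 S=0 W=2
Step 3 [NS]: N:empty,E:wait,S:empty,W:wait | queues: N=0 E=0 S=0 W=2
Step 4 [EW]: N:wait,E:empty,S:wait,W:car4-GO | queues: N=0 E=0 S=0 W=1
Step 5 [EW]: N:wait,E:empty,S:wait,W:car5-GO | queues: N=0 E=0 S=0 W=0

N: empty
E: empty
S: empty
W: empty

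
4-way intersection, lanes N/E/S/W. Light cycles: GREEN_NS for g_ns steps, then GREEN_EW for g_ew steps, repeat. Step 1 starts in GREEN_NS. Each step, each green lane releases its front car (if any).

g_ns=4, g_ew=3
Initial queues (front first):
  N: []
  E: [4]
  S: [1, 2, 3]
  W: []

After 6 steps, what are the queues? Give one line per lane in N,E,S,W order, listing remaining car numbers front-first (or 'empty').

Step 1 [NS]: N:empty,E:wait,S:car1-GO,W:wait | queues: N=0 E=1 S=2 W=0
Step 2 [NS]: N:empty,E:wait,S:car2-GO,W:wait | queues: N=0 E=1 S=1 W=0
Step 3 [NS]: N:empty,E:wait,S:car3-GO,W:wait | queues: N=0 E=1 S=0 W=0
Step 4 [NS]: N:empty,E:wait,S:empty,W:wait | queues: N=0 E=1 S=0 W=0
Step 5 [EW]: N:wait,E:car4-GO,S:wait,W:empty | queues: N=0 E=0 S=0 W=0

N: empty
E: empty
S: empty
W: empty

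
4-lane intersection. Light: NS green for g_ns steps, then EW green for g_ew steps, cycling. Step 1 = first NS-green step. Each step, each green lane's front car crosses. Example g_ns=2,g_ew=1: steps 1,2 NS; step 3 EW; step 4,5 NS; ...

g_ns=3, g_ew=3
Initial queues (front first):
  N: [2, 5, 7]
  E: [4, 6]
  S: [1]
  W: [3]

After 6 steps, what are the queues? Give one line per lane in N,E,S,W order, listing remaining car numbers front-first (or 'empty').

Step 1 [NS]: N:car2-GO,E:wait,S:car1-GO,W:wait | queues: N=2 E=2 S=0 W=1
Step 2 [NS]: N:car5-GO,E:wait,S:empty,W:wait | queues: N=1 E=2 S=0 W=1
Step 3 [NS]: N:car7-GO,E:wait,S:empty,W:wait | queues: N=0 E=2 S=0 W=1
Step 4 [EW]: N:wait,E:car4-GO,S:wait,W:car3-GO | queues: N=0 E=1 S=0 W=0
Step 5 [EW]: N:wait,E:car6-GO,S:wait,W:empty | queues: N=0 E=0 S=0 W=0

N: empty
E: empty
S: empty
W: empty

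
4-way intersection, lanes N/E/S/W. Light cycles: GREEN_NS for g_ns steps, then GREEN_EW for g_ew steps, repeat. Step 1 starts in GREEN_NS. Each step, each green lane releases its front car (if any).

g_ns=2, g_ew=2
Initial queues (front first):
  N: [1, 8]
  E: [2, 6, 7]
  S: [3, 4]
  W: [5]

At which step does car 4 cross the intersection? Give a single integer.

Step 1 [NS]: N:car1-GO,E:wait,S:car3-GO,W:wait | queues: N=1 E=3 S=1 W=1
Step 2 [NS]: N:car8-GO,E:wait,S:car4-GO,W:wait | queues: N=0 E=3 S=0 W=1
Step 3 [EW]: N:wait,E:car2-GO,S:wait,W:car5-GO | queues: N=0 E=2 S=0 W=0
Step 4 [EW]: N:wait,E:car6-GO,S:wait,W:empty | queues: N=0 E=1 S=0 W=0
Step 5 [NS]: N:empty,E:wait,S:empty,W:wait | queues: N=0 E=1 S=0 W=0
Step 6 [NS]: N:empty,E:wait,S:empty,W:wait | queues: N=0 E=1 S=0 W=0
Step 7 [EW]: N:wait,E:car7-GO,S:wait,W:empty | queues: N=0 E=0 S=0 W=0
Car 4 crosses at step 2

2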